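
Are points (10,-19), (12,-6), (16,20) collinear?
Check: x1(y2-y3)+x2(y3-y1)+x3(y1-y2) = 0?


10*(-6-20) + 12*(20+ 19) + 16*(-19+ 6)
= -260 + 468 - 208 = 0

Yes, collinear (determinant = 0)


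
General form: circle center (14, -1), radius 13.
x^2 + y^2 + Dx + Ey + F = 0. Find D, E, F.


(x-14)^2 + (y+ 1)^2 = 13^2
D = -2h = -28, E = -2k = 2
F = h^2+k^2-r^2 = 196+1-169 = 28

D = -28, E = 2, F = 28


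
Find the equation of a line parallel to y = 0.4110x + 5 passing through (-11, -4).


Parallel lines have equal slopes.
m2 = 0.4110
b2 = -4 - 0.4110*(-11) = 0.5210

y = 0.4110x + 0.5210


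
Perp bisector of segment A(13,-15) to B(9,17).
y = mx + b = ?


Midpoint = (11, 1)
Slope of AB = dy/dx = 32/(-4) = -8.0000
Perp slope = -dx/dy = 4/32 = 0.1250
b = My - (perp slope)*Mx = 1 + (-4*11)/32 = 1 - 1.3750 = -0.3750

y = 0.1250x - 0.3750


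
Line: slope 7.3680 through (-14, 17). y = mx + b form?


y - 17 = 7.3680(x + 14)
y = 7.3680x + 17 - 7.3680*(-14)
y = 7.3680x + 120.1520

y = 7.3680x + 120.1520


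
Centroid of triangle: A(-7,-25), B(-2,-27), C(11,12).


Gx = (-7- 2+11)/3 = 2/3 = 0.6667
Gy = (-25- 27+12)/3 = -40/3 = -13.3333

G = (0.6667, -13.3333)


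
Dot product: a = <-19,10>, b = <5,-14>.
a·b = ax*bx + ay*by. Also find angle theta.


a·b = -19*5 + 10*(-14) = -95 - 140 = -235
|a| = sqrt(361+100) = 21.4709
|b| = sqrt(25+196) = 14.8661
cos(theta) = -235/(sqrt(461)*sqrt(221)) = -235/sqrt(101881) = -0.736243
theta = arccos(-235/sqrt(101881)) = 137.4124 degrees

a·b = -235, theta = 137.4124 deg


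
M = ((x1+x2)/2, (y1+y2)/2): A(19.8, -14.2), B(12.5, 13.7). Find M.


Mx = (19.8 + 12.5)/2 = 32.3/2 = 16.1500
My = (-14.2 + 13.7)/2 = -0.5/2 = -0.2500

(16.1500, -0.2500)


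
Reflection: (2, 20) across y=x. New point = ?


Reflection rule for y=x: (y, x)
(2, 20) -> (20, 2)

(20, 2)


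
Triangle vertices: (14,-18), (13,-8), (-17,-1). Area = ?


14*(-8+ 1) = -98
13*(-1+ 18) = 221
-17*(-18+ 8) = 170
sum = 293
Area = |293|/2 = 146.5000

146.5000 sq units


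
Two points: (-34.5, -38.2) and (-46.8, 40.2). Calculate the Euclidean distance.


dx = -46.8 + 34.5 = -12.3
dy = 40.2 + 38.2 = 78.4
d = sqrt(151.29 + 6146.56) = sqrt(6297.85) = 79.3590

79.3590


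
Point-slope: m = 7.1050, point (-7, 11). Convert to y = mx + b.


y - 11 = 7.1050(x + 7)
y = 7.1050x + 11 - 7.1050*(-7)
y = 7.1050x + 60.7350

y = 7.1050x + 60.7350


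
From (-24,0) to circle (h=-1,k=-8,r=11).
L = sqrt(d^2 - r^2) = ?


d = sqrt((-24+ 1)^2 + (0+ 8)^2) = sqrt(529+64) = 24.3516
L = sqrt(593.0000 - 121) = sqrt(472.0000) = 21.7256

21.7256


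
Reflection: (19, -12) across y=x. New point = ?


Reflection rule for y=x: (y, x)
(19, -12) -> (-12, 19)

(-12, 19)


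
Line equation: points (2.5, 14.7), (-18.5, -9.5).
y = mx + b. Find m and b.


m = (-24.2)/(-21.0) = 1.1524
b = y1 - m*x1 = 14.7 - (-24.2*2.5)/(-21.0) = 14.7 - 2.8810 = 11.8190

y = 1.1524x + 11.8190


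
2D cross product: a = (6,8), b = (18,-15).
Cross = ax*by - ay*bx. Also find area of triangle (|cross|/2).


cross = 6*(-15) - 8*18 = -90 - 144 = -234
Triangle area = |-234|/2 = 234/2 = 117.0000

cross = -234, triangle area = 117.0000


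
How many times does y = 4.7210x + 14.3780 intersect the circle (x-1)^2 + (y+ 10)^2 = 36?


Substitute y = 4.7210x + 14.3780: (x-1)^2 + (4.7210x+14.3780+ 10)^2 = 36
Expand to Ax^2 + Bx + C = 0, where b-k = 24.378
A = 1+m^2 = 23.287841
B = 2(m(b-k) - h) = 2(4.7210*24.378 - 1) = 228.177076
C = h^2 + (b-k)^2 - r^2 = 1 + 594.286884 - 36 = 559.286884
disc = B^2-4AC = 52064.7780 - 52098.3361 = -33.5581
disc < 0

0 intersection points


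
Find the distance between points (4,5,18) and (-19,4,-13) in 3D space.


dx=-23, dy=-1, dz=-31
d = sqrt(529+1+961) = sqrt(1491) = 38.6135

38.6135


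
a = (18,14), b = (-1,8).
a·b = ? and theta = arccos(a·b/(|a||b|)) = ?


a·b = 18*(-1) + 14*8 = -18 + 112 = 94
|a| = sqrt(324+196) = 22.8035
|b| = sqrt(1+64) = 8.0623
cos(theta) = 94/(sqrt(520)*sqrt(65)) = 94/sqrt(33800) = 0.511293
theta = arccos(94/sqrt(33800)) = 59.2500 degrees

a·b = 94, theta = 59.2500 deg


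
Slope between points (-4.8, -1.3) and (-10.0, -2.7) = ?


dy = -2.7 + 1.3 = -1.4
dx = -10.0 + 4.8 = -5.2
m = -1.4/(-5.2) = 0.2692

m = 0.2692


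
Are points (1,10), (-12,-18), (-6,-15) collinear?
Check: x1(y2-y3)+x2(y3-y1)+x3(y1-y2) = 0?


1*(-18+ 15) - 12*(-15-10) - 6*(10+ 18)
= -3 + 300 - 168 = 129

No, not collinear (determinant = 129)


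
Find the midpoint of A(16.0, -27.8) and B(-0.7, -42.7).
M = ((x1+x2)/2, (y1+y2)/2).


Mx = (16.0 - 0.7)/2 = 15.3/2 = 7.6500
My = (-27.8 - 42.7)/2 = -70.5/2 = -35.2500

(7.6500, -35.2500)


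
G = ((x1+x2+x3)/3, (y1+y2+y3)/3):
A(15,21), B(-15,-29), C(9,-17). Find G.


Gx = (15- 15+9)/3 = 9/3 = 3.0000
Gy = (21- 29- 17)/3 = -25/3 = -8.3333

G = (3.0000, -8.3333)


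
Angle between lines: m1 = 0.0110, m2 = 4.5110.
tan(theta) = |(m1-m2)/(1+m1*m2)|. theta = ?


m1-m2 = -4.5
1+m1*m2 = 1.049621
tan(theta) = |-4.5/1.049621| = 4.287262
theta = arctan(|-4.5/1.049621|) = 76.8706 degrees (acute angle)

76.8706 degrees


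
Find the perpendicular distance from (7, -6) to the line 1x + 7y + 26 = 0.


|1*7 + 7*(-6) + 26| = |-9| = 9
sqrt(1 + 49) = sqrt(50) = 7.0711
d = 9/sqrt(50) = 1.2728

1.2728


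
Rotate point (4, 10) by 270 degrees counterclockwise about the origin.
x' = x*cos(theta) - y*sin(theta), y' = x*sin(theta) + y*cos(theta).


cos(270) = 0, sin(270) = -1
x' = 4*0 - 10*(-1) = 10
y' = 4*(-1) + 10*0 = -4

(10, -4)


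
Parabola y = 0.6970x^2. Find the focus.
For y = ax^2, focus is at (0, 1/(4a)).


a = 0.6970
4a = 2.7880
focus = (0, 1/2.7880) = (0, 0.3587)

Focus = (0, 0.3587)


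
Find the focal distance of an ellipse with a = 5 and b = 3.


c^2 = 5^2 - 3^2 = 25 - 9 = 16
c = sqrt(16) = 4.0000

c = 4.0000


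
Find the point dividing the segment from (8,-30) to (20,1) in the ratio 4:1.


Px = (4*20 + 1*8)/5 = 88/5 = 17.6000
Py = (4*1 + 1*(-30))/5 = -26/5 = -5.2000

P = (17.6000, -5.2000)


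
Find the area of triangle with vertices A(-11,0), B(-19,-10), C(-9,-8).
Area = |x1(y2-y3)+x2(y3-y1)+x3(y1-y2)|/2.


-11*(-10+ 8) = 22
-19*(-8-0) = 152
-9*(0+ 10) = -90
sum = 84
Area = |84|/2 = 42.0000

42.0000 sq units


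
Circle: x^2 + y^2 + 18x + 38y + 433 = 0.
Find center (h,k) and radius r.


h = -D/2 = -18/2 = -9
k = -E/2 = -38/2 = -19
r^2 = h^2 + k^2 - F = 81 + 361 - 433 = 9
r = 3

Center (-9, -19), radius = 3


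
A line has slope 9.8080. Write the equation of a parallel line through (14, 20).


Parallel lines have equal slopes.
m2 = 9.8080
b2 = 20 - 9.8080*14 = -117.3120

y = 9.8080x - 117.3120


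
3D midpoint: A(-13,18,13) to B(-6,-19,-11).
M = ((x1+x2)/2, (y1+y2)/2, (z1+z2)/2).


Mx = (-13- 6)/2 = -9.5000
My = (18- 19)/2 = -0.5000
Mz = (13- 11)/2 = 1.0000

M = (-9.5000, -0.5000, 1.0000)


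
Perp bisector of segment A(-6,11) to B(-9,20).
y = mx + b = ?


Midpoint = (-7.5, 15.5)
Slope of AB = dy/dx = 9/(-3) = -3.0000
Perp slope = -dx/dy = 3/9 = 0.3333
b = My - (perp slope)*Mx = 15.5 + (-3*(-7.5))/9 = 15.5 + 2.5000 = 18.0000

y = 0.3333x + 18.0000


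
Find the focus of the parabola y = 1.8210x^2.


a = 1.8210
4a = 7.2840
focus = (0, 1/7.2840) = (0, 0.1373)

Focus = (0, 0.1373)


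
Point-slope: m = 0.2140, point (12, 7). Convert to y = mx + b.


y - 7 = 0.2140(x - 12)
y = 0.2140x + 7 - 0.2140*12
y = 0.2140x + 4.4320

y = 0.2140x + 4.4320


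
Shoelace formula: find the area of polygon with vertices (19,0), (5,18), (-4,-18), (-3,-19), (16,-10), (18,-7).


sum(xi*y_{i+1}) = 19*18 + 5*(-18) - 4*(-19) - 3*(-10) + 16*(-7) + 18*0 = 246
sum(yi*x_{i+1}) = 0*5 + 18*(-4) - 18*(-3) - 19*16 - 10*18 - 7*19 = -635
Area = |246 + 635|/2 = 881/2 = 440.5000

440.5000 sq units


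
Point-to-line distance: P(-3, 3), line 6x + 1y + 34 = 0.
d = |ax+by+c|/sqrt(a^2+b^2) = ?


|6*(-3) + 1*3 + 34| = |19| = 19
sqrt(36 + 1) = sqrt(37) = 6.0828
d = 19/sqrt(37) = 3.1236

3.1236


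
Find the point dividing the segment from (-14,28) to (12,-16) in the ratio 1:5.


Px = (1*12 + 5*(-14))/6 = -58/6 = -9.6667
Py = (1*(-16) + 5*28)/6 = 124/6 = 20.6667

P = (-9.6667, 20.6667)


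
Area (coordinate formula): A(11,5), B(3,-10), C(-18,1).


11*(-10-1) = -121
3*(1-5) = -12
-18*(5+ 10) = -270
sum = -403
Area = |-403|/2 = 201.5000

201.5000 sq units


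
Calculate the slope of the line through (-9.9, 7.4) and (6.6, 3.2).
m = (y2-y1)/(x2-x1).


dy = 3.2 - 7.4 = -4.2
dx = 6.6 + 9.9 = 16.5
m = -4.2/16.5 = -0.2545

m = -0.2545


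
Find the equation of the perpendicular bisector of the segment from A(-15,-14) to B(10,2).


Midpoint = (-2.5, -6)
Slope of AB = dy/dx = 16/25 = 0.6400
Perp slope = -dx/dy = -25/16 = -1.5625
b = My - (perp slope)*Mx = -6 + (25*(-2.5))/16 = -6 - 3.9062 = -9.9062

y = -1.5625x - 9.9062


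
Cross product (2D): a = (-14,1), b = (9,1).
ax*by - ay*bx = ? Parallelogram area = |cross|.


cross = -14*1 - 1*9 = -14 - 9 = -23
Parallelogram area = |-23| = 23

cross = -23, parallelogram area = 23


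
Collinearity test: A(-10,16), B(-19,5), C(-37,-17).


-10*(5+ 17) - 19*(-17-16) - 37*(16-5)
= -220 + 627 - 407 = 0

Yes, collinear (determinant = 0)


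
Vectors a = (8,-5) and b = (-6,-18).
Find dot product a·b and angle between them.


a·b = 8*(-6) - 5*(-18) = -48 + 90 = 42
|a| = sqrt(64+25) = 9.4340
|b| = sqrt(36+324) = 18.9737
cos(theta) = 42/(sqrt(89)*sqrt(360)) = 42/sqrt(32040) = 0.234641
theta = arccos(42/sqrt(32040)) = 76.4296 degrees

a·b = 42, theta = 76.4296 deg


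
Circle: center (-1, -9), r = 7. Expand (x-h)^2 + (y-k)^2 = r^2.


(x+ 1)^2 + (y+ 9)^2 = 7^2
D = -2h = 2, E = -2k = 18
F = h^2+k^2-r^2 = 1+81-49 = 33

x^2 + y^2 + 2x + 18y + 33 = 0


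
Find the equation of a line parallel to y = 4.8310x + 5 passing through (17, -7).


Parallel lines have equal slopes.
m2 = 4.8310
b2 = -7 - 4.8310*17 = -89.1270

y = 4.8310x - 89.1270


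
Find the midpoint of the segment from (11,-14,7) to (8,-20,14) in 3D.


Mx = (11+8)/2 = 9.5000
My = (-14- 20)/2 = -17.0000
Mz = (7+14)/2 = 10.5000

M = (9.5000, -17.0000, 10.5000)


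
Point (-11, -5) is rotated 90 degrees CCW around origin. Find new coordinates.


cos(90) = 0, sin(90) = 1
x' = -11*0 + 5*1 = 5
y' = -11*1 - 5*0 = -11

(5, -11)


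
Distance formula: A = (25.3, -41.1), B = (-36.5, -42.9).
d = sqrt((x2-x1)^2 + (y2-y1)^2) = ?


dx = -36.5 - 25.3 = -61.8
dy = -42.9 + 41.1 = -1.8
d = sqrt(3819.24 + 3.24) = sqrt(3822.48) = 61.8262

61.8262


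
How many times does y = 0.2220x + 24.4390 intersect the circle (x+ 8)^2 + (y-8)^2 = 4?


Substitute y = 0.2220x + 24.4390: (x+ 8)^2 + (0.2220x+24.4390-8)^2 = 4
Expand to Ax^2 + Bx + C = 0, where b-k = 16.439
A = 1+m^2 = 1.049284
B = 2(m(b-k) - h) = 2(0.2220*16.439 + 8) = 23.298916
C = h^2 + (b-k)^2 - r^2 = 64 + 270.240721 - 4 = 330.240721
disc = B^2-4AC = 542.8395 - 1386.0652 = -843.2257
disc < 0

0 intersection points


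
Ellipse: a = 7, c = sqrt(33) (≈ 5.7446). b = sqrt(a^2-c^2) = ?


b^2 = 7^2 - (sqrt(33))^2 = 49 - 33 = 16
b = sqrt(16) = 4

b = 4


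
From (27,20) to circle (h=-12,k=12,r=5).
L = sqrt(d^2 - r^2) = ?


d = sqrt((27+ 12)^2 + (20-12)^2) = sqrt(1521+64) = 39.8121
L = sqrt(1585.0000 - 25) = sqrt(1560.0000) = 39.4968

39.4968


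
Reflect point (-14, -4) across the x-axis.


Reflection rule for x-axis: (x, -y)
(-14, -4) -> (-14, 4)

(-14, 4)


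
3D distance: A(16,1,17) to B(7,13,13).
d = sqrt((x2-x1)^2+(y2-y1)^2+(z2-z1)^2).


dx=-9, dy=12, dz=-4
d = sqrt(81+144+16) = sqrt(241) = 15.5242

15.5242


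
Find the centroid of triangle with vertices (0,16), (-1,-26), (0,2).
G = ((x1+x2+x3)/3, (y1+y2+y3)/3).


Gx = (0- 1+0)/3 = -1/3 = -0.3333
Gy = (16- 26+2)/3 = -8/3 = -2.6667

G = (-0.3333, -2.6667)


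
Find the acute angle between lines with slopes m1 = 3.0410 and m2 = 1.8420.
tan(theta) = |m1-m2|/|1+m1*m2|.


m1-m2 = 1.199
1+m1*m2 = 6.601522
tan(theta) = |1.199/6.601522| = 0.181625
theta = arctan(|1.199/6.601522|) = 10.2941 degrees (acute angle)

10.2941 degrees


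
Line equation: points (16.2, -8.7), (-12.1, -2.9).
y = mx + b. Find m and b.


m = (5.8)/(-28.3) = -0.2049
b = y1 - m*x1 = -8.7 - (5.8*16.2)/(-28.3) = -8.7 + 3.3201 = -5.3799

y = -0.2049x - 5.3799


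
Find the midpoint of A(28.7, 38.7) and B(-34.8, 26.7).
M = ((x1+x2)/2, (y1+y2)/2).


Mx = (28.7 - 34.8)/2 = -6.1/2 = -3.0500
My = (38.7 + 26.7)/2 = 65.4/2 = 32.7000

(-3.0500, 32.7000)


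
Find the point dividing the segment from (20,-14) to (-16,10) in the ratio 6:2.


Px = (6*(-16) + 2*20)/8 = -56/8 = -7.0000
Py = (6*10 + 2*(-14))/8 = 32/8 = 4.0000

P = (-7.0000, 4.0000)


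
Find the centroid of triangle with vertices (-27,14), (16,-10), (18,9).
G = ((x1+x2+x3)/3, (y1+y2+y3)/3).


Gx = (-27+16+18)/3 = 7/3 = 2.3333
Gy = (14- 10+9)/3 = 13/3 = 4.3333

G = (2.3333, 4.3333)


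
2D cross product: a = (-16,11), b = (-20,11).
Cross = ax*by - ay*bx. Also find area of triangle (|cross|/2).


cross = -16*11 - 11*(-20) = -176 + 220 = 44
Triangle area = |44|/2 = 44/2 = 22.0000

cross = 44, triangle area = 22.0000


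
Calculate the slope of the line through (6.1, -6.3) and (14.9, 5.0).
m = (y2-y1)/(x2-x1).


dy = 5.0 + 6.3 = 11.3
dx = 14.9 - 6.1 = 8.8
m = 11.3/8.8 = 1.2841

m = 1.2841


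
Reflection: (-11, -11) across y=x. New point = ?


Reflection rule for y=x: (y, x)
(-11, -11) -> (-11, -11)

(-11, -11)


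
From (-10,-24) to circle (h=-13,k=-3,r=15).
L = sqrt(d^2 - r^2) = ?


d = sqrt((-10+ 13)^2 + (-24+ 3)^2) = sqrt(9+441) = 21.2132
L = sqrt(450.0000 - 225) = sqrt(225.0000) = 15.0000

15.0000


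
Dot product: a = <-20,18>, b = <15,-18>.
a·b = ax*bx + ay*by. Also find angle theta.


a·b = -20*15 + 18*(-18) = -300 - 324 = -624
|a| = sqrt(400+324) = 26.9072
|b| = sqrt(225+324) = 23.4307
cos(theta) = -624/(sqrt(724)*sqrt(549)) = -624/sqrt(397476) = -0.989758
theta = arccos(-624/sqrt(397476)) = 171.7928 degrees

a·b = -624, theta = 171.7928 deg


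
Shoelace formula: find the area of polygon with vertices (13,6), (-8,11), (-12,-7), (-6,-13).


sum(xi*y_{i+1}) = 13*11 - 8*(-7) - 12*(-13) - 6*6 = 319
sum(yi*x_{i+1}) = 6*(-8) + 11*(-12) - 7*(-6) - 13*13 = -307
Area = |319 + 307|/2 = 626/2 = 313.0000

313.0000 sq units


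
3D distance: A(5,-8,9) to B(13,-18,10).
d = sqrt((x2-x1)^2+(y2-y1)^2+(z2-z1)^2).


dx=8, dy=-10, dz=1
d = sqrt(64+100+1) = sqrt(165) = 12.8452

12.8452


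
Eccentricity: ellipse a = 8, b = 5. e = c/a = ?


c = sqrt(64-25) = sqrt(39) = 6.2450
e = c/a = sqrt(39)/8 = 0.7806

e = 0.7806


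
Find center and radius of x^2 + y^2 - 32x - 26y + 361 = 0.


h = -D/2 = 32/2 = 16
k = -E/2 = 26/2 = 13
r^2 = h^2 + k^2 - F = 256 + 169 - 361 = 64
r = 8

Center (16, 13), radius = 8


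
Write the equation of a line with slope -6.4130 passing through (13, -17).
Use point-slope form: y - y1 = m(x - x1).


y + 17 = -6.4130(x - 13)
y = -6.4130x - 17 + 6.4130*13
y = -6.4130x + 66.3690

y = -6.4130x + 66.3690


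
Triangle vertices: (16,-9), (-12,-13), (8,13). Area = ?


16*(-13-13) = -416
-12*(13+ 9) = -264
8*(-9+ 13) = 32
sum = -648
Area = |-648|/2 = 324.0000

324.0000 sq units


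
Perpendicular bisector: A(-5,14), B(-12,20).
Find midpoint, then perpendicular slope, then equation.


Midpoint = (-8.5, 17)
Slope of AB = dy/dx = 6/(-7) = -0.8571
Perp slope = -dx/dy = 7/6 = 1.1667
b = My - (perp slope)*Mx = 17 + (-7*(-8.5))/6 = 17 + 9.9167 = 26.9167

y = 1.1667x + 26.9167


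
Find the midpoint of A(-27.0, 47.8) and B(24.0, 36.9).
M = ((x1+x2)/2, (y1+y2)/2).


Mx = (-27.0 + 24.0)/2 = -3.0/2 = -1.5000
My = (47.8 + 36.9)/2 = 84.7/2 = 42.3500

(-1.5000, 42.3500)


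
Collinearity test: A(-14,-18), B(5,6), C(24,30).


-14*(6-30) + 5*(30+ 18) + 24*(-18-6)
= 336 + 240 - 576 = 0

Yes, collinear (determinant = 0)


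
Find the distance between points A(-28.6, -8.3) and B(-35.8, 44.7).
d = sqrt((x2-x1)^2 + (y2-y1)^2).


dx = -35.8 + 28.6 = -7.2
dy = 44.7 + 8.3 = 53.0
d = sqrt(51.84 + 2809.0) = sqrt(2860.84) = 53.4868

53.4868


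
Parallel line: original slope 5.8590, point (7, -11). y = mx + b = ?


Parallel lines have equal slopes.
m2 = 5.8590
b2 = -11 - 5.8590*7 = -52.0130

y = 5.8590x - 52.0130


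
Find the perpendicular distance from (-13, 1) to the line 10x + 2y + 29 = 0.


|10*(-13) + 2*1 + 29| = |-99| = 99
sqrt(100 + 4) = sqrt(104) = 10.1980
d = 99/sqrt(104) = 9.7077

9.7077


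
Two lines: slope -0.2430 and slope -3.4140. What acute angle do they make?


m1-m2 = 3.171
1+m1*m2 = 1.829602
tan(theta) = |3.171/1.829602| = 1.733164
theta = arctan(|3.171/1.829602|) = 60.0159 degrees (acute angle)

60.0159 degrees


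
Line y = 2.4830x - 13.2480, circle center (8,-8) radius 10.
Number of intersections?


Substitute y = 2.4830x - 13.2480: (x-8)^2 + (2.4830x- 13.2480+ 8)^2 = 100
Expand to Ax^2 + Bx + C = 0, where b-k = -5.248
A = 1+m^2 = 7.165289
B = 2(m(b-k) - h) = 2(2.4830*(-5.248) - 8) = -42.061568
C = h^2 + (b-k)^2 - r^2 = 64 + 27.541504 - 100 = -8.458496
disc = B^2-4AC = 1769.1755 + 242.4303 = 2011.6058
disc > 0

2 intersection points


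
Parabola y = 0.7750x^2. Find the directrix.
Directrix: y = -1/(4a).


a = 0.7750
1/(4a) = 0.3226
directrix: y = -0.3226 = -0.3226

y = -0.3226


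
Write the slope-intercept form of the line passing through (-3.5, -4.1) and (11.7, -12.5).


m = (-8.4)/(15.2) = -0.5526
b = y1 - m*x1 = -4.1 - (-8.4*(-3.5))/(15.2) = -4.1 - 1.9342 = -6.0342

y = -0.5526x - 6.0342


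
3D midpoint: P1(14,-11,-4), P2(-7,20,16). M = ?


Mx = (14- 7)/2 = 3.5000
My = (-11+20)/2 = 4.5000
Mz = (-4+16)/2 = 6.0000

M = (3.5000, 4.5000, 6.0000)


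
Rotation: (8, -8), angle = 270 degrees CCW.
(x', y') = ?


cos(270) = 0, sin(270) = -1
x' = 8*0 + 8*(-1) = -8
y' = 8*(-1) - 8*0 = -8

(-8, -8)


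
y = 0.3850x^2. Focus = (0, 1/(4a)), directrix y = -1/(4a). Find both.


a = 0.3850
1/(4a) = 0.6494
Focus = (0, 0.6494)
Directrix: y = -0.6494

Focus = (0, 0.6494), Directrix: y = -0.6494


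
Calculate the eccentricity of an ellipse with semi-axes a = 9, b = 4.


c = sqrt(81-16) = sqrt(65) = 8.0623
e = c/a = sqrt(65)/9 = 0.8958

e = 0.8958


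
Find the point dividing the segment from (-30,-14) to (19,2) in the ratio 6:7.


Px = (6*19 + 7*(-30))/13 = -96/13 = -7.3846
Py = (6*2 + 7*(-14))/13 = -86/13 = -6.6154

P = (-7.3846, -6.6154)


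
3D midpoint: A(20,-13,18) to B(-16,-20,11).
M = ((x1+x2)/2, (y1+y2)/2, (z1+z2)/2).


Mx = (20- 16)/2 = 2.0000
My = (-13- 20)/2 = -16.5000
Mz = (18+11)/2 = 14.5000

M = (2.0000, -16.5000, 14.5000)


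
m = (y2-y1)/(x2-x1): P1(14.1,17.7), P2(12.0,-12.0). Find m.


dy = -12.0 - 17.7 = -29.7
dx = 12.0 - 14.1 = -2.1
m = -29.7/(-2.1) = 14.1429

m = 14.1429


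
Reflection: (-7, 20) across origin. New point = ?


Reflection rule for origin: (-x, -y)
(-7, 20) -> (7, -20)

(7, -20)


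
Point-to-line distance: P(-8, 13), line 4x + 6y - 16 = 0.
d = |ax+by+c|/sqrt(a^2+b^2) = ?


|4*(-8) + 6*13 - 16| = |30| = 30
sqrt(16 + 36) = sqrt(52) = 7.2111
d = 30/sqrt(52) = 4.1603

4.1603


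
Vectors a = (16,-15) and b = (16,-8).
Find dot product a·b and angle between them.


a·b = 16*16 - 15*(-8) = 256 + 120 = 376
|a| = sqrt(256+225) = 21.9317
|b| = sqrt(256+64) = 17.8885
cos(theta) = 376/(sqrt(481)*sqrt(320)) = 376/sqrt(153920) = 0.958386
theta = arccos(376/sqrt(153920)) = 16.5873 degrees

a·b = 376, theta = 16.5873 deg


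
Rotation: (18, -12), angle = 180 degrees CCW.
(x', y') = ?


cos(180) = -1, sin(180) = 0
x' = 18*(-1) + 12*0 = -18
y' = 18*0 - 12*(-1) = 12

(-18, 12)


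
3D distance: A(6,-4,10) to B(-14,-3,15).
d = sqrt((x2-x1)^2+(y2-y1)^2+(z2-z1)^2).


dx=-20, dy=1, dz=5
d = sqrt(400+1+25) = sqrt(426) = 20.6398

20.6398


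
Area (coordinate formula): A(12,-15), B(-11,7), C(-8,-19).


12*(7+ 19) = 312
-11*(-19+ 15) = 44
-8*(-15-7) = 176
sum = 532
Area = |532|/2 = 266.0000

266.0000 sq units


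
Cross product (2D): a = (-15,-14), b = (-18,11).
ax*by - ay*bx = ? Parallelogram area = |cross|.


cross = -15*11 + 14*(-18) = -165 - 252 = -417
Parallelogram area = |-417| = 417

cross = -417, parallelogram area = 417


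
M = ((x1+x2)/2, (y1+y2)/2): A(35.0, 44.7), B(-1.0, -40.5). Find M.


Mx = (35.0 - 1.0)/2 = 34.0/2 = 17.0000
My = (44.7 - 40.5)/2 = 4.2/2 = 2.1000

(17.0000, 2.1000)


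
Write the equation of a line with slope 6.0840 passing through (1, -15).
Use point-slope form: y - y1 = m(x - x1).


y + 15 = 6.0840(x - 1)
y = 6.0840x - 15 - 6.0840*1
y = 6.0840x - 21.0840

y = 6.0840x - 21.0840


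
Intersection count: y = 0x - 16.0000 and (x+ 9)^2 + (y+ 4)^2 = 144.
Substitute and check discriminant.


Substitute y = 0x - 16.0000: (x+ 9)^2 + (0x- 16.0000+ 4)^2 = 144
Expand to Ax^2 + Bx + C = 0, where b-k = -12
A = 1+m^2 = 1
B = 2(m(b-k) - h) = 2(0*(-12) + 9) = 18
C = h^2 + (b-k)^2 - r^2 = 81 + 144 - 144 = 81
disc = B^2-4AC = 324.0000 - 324.0000 = 0
disc = 0

1 intersection point (tangent)


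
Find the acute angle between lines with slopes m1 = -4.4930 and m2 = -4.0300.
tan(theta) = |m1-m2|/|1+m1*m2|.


m1-m2 = -0.463
1+m1*m2 = 19.10679
tan(theta) = |-0.463/19.10679| = 0.024232
theta = arctan(|-0.463/19.10679|) = 1.3881 degrees (acute angle)

1.3881 degrees


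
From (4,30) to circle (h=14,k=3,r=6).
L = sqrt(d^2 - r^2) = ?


d = sqrt((4-14)^2 + (30-3)^2) = sqrt(100+729) = 28.7924
L = sqrt(829.0000 - 36) = sqrt(793.0000) = 28.1603

28.1603


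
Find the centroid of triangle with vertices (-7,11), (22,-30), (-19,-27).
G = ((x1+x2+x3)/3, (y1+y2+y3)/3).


Gx = (-7+22- 19)/3 = -4/3 = -1.3333
Gy = (11- 30- 27)/3 = -46/3 = -15.3333

G = (-1.3333, -15.3333)


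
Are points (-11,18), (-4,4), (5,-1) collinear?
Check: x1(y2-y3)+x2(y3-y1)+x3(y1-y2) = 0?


-11*(4+ 1) - 4*(-1-18) + 5*(18-4)
= -55 + 76 + 70 = 91

No, not collinear (determinant = 91)


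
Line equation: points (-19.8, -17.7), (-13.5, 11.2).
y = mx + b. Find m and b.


m = (28.9)/(6.3) = 4.5873
b = y1 - m*x1 = -17.7 - (28.9*(-19.8))/(6.3) = -17.7 + 90.8286 = 73.1286

y = 4.5873x + 73.1286


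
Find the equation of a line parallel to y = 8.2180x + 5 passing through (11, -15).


Parallel lines have equal slopes.
m2 = 8.2180
b2 = -15 - 8.2180*11 = -105.3980

y = 8.2180x - 105.3980


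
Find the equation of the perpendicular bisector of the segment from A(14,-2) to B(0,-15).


Midpoint = (7, -8.5)
Slope of AB = dy/dx = -13/(-14) = 0.9286
Perp slope = -dx/dy = -14/13 = -1.0769
b = My - (perp slope)*Mx = -8.5 + (-14*7)/(-13) = -8.5 + 7.5385 = -0.9615

y = -1.0769x - 0.9615


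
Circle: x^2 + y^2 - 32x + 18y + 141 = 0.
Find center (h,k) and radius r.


h = -D/2 = 32/2 = 16
k = -E/2 = -18/2 = -9
r^2 = h^2 + k^2 - F = 256 + 81 - 141 = 196
r = 14

Center (16, -9), radius = 14


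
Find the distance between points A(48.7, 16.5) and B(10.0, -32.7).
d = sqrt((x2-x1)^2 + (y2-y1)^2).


dx = 10.0 - 48.7 = -38.7
dy = -32.7 - 16.5 = -49.2
d = sqrt(1497.69 + 2420.64) = sqrt(3918.33) = 62.5966

62.5966


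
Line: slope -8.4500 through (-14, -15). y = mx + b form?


y + 15 = -8.4500(x + 14)
y = -8.4500x - 15 + 8.4500*(-14)
y = -8.4500x - 133.3000

y = -8.4500x - 133.3000


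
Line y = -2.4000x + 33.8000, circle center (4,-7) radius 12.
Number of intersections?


Substitute y = -2.4000x + 33.8000: (x-4)^2 + (-2.4000x+33.8000+ 7)^2 = 144
Expand to Ax^2 + Bx + C = 0, where b-k = 40.8
A = 1+m^2 = 6.76
B = 2(m(b-k) - h) = 2(-2.4000*40.8 - 4) = -203.84
C = h^2 + (b-k)^2 - r^2 = 16 + 1664.64 - 144 = 1536.64
disc = B^2-4AC = 41550.7456 - 41550.7456 = 0
disc = 0

1 intersection point (tangent)


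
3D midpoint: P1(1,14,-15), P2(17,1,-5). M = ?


Mx = (1+17)/2 = 9.0000
My = (14+1)/2 = 7.5000
Mz = (-15- 5)/2 = -10.0000

M = (9.0000, 7.5000, -10.0000)


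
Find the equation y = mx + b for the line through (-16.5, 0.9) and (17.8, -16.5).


m = (-17.4)/(34.3) = -0.5073
b = y1 - m*x1 = 0.9 - (-17.4*(-16.5))/(34.3) = 0.9 - 8.3703 = -7.4703

y = -0.5073x - 7.4703


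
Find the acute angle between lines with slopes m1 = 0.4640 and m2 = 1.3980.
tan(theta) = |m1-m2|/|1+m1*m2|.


m1-m2 = -0.934
1+m1*m2 = 1.648672
tan(theta) = |-0.934/1.648672| = 0.566517
theta = arctan(|-0.934/1.648672|) = 29.5323 degrees (acute angle)

29.5323 degrees


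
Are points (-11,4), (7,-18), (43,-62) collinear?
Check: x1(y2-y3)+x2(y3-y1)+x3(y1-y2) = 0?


-11*(-18+ 62) + 7*(-62-4) + 43*(4+ 18)
= -484 - 462 + 946 = 0

Yes, collinear (determinant = 0)


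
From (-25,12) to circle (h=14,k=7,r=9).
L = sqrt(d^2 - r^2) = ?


d = sqrt((-25-14)^2 + (12-7)^2) = sqrt(1521+25) = 39.3192
L = sqrt(1546.0000 - 81) = sqrt(1465.0000) = 38.2753

38.2753


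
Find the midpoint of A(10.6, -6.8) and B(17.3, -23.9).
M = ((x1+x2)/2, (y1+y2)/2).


Mx = (10.6 + 17.3)/2 = 27.9/2 = 13.9500
My = (-6.8 - 23.9)/2 = -30.7/2 = -15.3500

(13.9500, -15.3500)


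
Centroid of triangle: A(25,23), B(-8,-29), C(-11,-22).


Gx = (25- 8- 11)/3 = 6/3 = 2.0000
Gy = (23- 29- 22)/3 = -28/3 = -9.3333

G = (2.0000, -9.3333)


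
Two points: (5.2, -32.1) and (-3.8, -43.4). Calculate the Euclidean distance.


dx = -3.8 - 5.2 = -9.0
dy = -43.4 + 32.1 = -11.3
d = sqrt(81.0 + 127.69) = sqrt(208.69) = 14.4461

14.4461


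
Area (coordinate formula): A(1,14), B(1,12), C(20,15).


1*(12-15) = -3
1*(15-14) = 1
20*(14-12) = 40
sum = 38
Area = |38|/2 = 19.0000

19.0000 sq units


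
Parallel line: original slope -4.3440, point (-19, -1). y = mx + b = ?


Parallel lines have equal slopes.
m2 = -4.3440
b2 = -1 + 4.3440*(-19) = -83.5360

y = -4.3440x - 83.5360


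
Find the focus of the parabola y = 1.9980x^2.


a = 1.9980
4a = 7.9920
focus = (0, 1/7.9920) = (0, 0.1251)

Focus = (0, 0.1251)


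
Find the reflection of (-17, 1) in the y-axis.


Reflection rule for y-axis: (-x, y)
(-17, 1) -> (17, 1)

(17, 1)


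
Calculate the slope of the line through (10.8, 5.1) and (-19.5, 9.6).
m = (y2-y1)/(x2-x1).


dy = 9.6 - 5.1 = 4.5
dx = -19.5 - 10.8 = -30.3
m = 4.5/(-30.3) = -0.1485

m = -0.1485


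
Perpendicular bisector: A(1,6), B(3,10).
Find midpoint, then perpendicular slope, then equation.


Midpoint = (2, 8)
Slope of AB = dy/dx = 4/2 = 2.0000
Perp slope = -dx/dy = -2/4 = -0.5000
b = My - (perp slope)*Mx = 8 + (2*2)/4 = 8 + 1.0000 = 9.0000

y = -0.5000x + 9.0000


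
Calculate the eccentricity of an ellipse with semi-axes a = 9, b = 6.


c = sqrt(81-36) = sqrt(45) = 6.7082
e = c/a = sqrt(45)/9 = 0.7454

e = 0.7454


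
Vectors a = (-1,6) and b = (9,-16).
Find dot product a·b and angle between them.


a·b = -1*9 + 6*(-16) = -9 - 96 = -105
|a| = sqrt(1+36) = 6.0828
|b| = sqrt(81+256) = 18.3576
cos(theta) = -105/(sqrt(37)*sqrt(337)) = -105/sqrt(12469) = -0.940315
theta = arccos(-105/sqrt(12469)) = 160.1046 degrees

a·b = -105, theta = 160.1046 deg


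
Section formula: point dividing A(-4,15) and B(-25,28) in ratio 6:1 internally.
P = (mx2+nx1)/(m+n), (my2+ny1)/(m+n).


Px = (6*(-25) + 1*(-4))/7 = -154/7 = -22.0000
Py = (6*28 + 1*15)/7 = 183/7 = 26.1429

P = (-22.0000, 26.1429)


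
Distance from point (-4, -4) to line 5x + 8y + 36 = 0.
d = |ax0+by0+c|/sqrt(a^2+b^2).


|5*(-4) + 8*(-4) + 36| = |-16| = 16
sqrt(25 + 64) = sqrt(89) = 9.4340
d = 16/sqrt(89) = 1.6960

1.6960


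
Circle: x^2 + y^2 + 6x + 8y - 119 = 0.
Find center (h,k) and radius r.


h = -D/2 = -6/2 = -3
k = -E/2 = -8/2 = -4
r^2 = h^2 + k^2 - F = 9 + 16 + 119 = 144
r = 12

Center (-3, -4), radius = 12


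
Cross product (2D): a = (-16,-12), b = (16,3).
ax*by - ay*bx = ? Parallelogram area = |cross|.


cross = -16*3 + 12*16 = -48 + 192 = 144
Parallelogram area = |144| = 144

cross = 144, parallelogram area = 144


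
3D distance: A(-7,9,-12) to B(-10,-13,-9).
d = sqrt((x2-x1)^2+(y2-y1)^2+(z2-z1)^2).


dx=-3, dy=-22, dz=3
d = sqrt(9+484+9) = sqrt(502) = 22.4054

22.4054


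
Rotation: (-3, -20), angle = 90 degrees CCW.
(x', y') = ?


cos(90) = 0, sin(90) = 1
x' = -3*0 + 20*1 = 20
y' = -3*1 - 20*0 = -3

(20, -3)


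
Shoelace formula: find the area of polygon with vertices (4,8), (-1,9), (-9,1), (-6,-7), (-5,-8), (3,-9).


sum(xi*y_{i+1}) = 4*9 - 1*1 - 9*(-7) - 6*(-8) - 5*(-9) + 3*8 = 215
sum(yi*x_{i+1}) = 8*(-1) + 9*(-9) + 1*(-6) - 7*(-5) - 8*3 - 9*4 = -120
Area = |215 + 120|/2 = 335/2 = 167.5000

167.5000 sq units


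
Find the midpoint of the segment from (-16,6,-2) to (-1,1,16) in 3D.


Mx = (-16- 1)/2 = -8.5000
My = (6+1)/2 = 3.5000
Mz = (-2+16)/2 = 7.0000

M = (-8.5000, 3.5000, 7.0000)


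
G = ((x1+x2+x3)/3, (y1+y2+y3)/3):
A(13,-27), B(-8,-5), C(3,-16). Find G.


Gx = (13- 8+3)/3 = 8/3 = 2.6667
Gy = (-27- 5- 16)/3 = -48/3 = -16.0000

G = (2.6667, -16.0000)


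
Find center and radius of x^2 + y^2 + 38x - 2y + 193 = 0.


h = -D/2 = -38/2 = -19
k = -E/2 = 2/2 = 1
r^2 = h^2 + k^2 - F = 361 + 1 - 193 = 169
r = 13

Center (-19, 1), radius = 13


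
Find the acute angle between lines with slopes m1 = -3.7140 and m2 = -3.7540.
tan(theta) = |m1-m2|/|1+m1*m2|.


m1-m2 = 0.04
1+m1*m2 = 14.942356
tan(theta) = |0.04/14.942356| = 0.002677
theta = arctan(|0.04/14.942356|) = 0.1534 degrees (acute angle)

0.1534 degrees


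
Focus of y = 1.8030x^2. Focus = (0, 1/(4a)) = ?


a = 1.8030
4a = 7.2120
focus = (0, 1/7.2120) = (0, 0.1387)

Focus = (0, 0.1387)


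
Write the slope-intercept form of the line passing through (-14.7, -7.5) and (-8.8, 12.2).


m = (19.7)/(5.9) = 3.3390
b = y1 - m*x1 = -7.5 - (19.7*(-14.7))/(5.9) = -7.5 + 49.0831 = 41.5831

y = 3.3390x + 41.5831


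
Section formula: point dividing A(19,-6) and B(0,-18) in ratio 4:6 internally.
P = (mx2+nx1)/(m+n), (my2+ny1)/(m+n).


Px = (4*0 + 6*19)/10 = 114/10 = 11.4000
Py = (4*(-18) + 6*(-6))/10 = -108/10 = -10.8000

P = (11.4000, -10.8000)


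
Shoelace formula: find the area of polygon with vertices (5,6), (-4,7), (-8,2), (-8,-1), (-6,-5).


sum(xi*y_{i+1}) = 5*7 - 4*2 - 8*(-1) - 8*(-5) - 6*6 = 39
sum(yi*x_{i+1}) = 6*(-4) + 7*(-8) + 2*(-8) - 1*(-6) - 5*5 = -115
Area = |39 + 115|/2 = 154/2 = 77.0000

77.0000 sq units


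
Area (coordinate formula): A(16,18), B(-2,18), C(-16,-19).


16*(18+ 19) = 592
-2*(-19-18) = 74
-16*(18-18) = 0
sum = 666
Area = |666|/2 = 333.0000

333.0000 sq units


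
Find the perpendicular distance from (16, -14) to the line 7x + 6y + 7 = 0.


|7*16 + 6*(-14) + 7| = |35| = 35
sqrt(49 + 36) = sqrt(85) = 9.2195
d = 35/sqrt(85) = 3.7963

3.7963


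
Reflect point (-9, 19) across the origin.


Reflection rule for origin: (-x, -y)
(-9, 19) -> (9, -19)

(9, -19)


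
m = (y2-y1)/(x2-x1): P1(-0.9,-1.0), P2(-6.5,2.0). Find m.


dy = 2.0 + 1.0 = 3.0
dx = -6.5 + 0.9 = -5.6
m = 3.0/(-5.6) = -0.5357

m = -0.5357


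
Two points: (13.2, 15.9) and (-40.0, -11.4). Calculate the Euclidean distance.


dx = -40.0 - 13.2 = -53.2
dy = -11.4 - 15.9 = -27.3
d = sqrt(2830.24 + 745.29) = sqrt(3575.53) = 59.7957

59.7957


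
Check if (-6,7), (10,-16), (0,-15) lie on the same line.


-6*(-16+ 15) + 10*(-15-7) + 0*(7+ 16)
= 6 - 220 + 0 = -214

No, not collinear (determinant = -214)


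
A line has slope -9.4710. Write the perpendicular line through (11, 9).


Perpendicular slope = -1/m1 = -1/(-9.4710) = 0.1056
b2 = y0 - m2*x0 = 9 + 11/(-9.4710) = 9 - 1.1614 = 7.8386

y = 0.1056x + 7.8386


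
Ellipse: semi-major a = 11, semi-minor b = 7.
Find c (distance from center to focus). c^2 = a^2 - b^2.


c^2 = 11^2 - 7^2 = 121 - 49 = 72
c = sqrt(72) = 8.4853

c = 8.4853


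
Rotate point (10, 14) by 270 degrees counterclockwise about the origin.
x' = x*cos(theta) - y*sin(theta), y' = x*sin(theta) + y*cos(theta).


cos(270) = 0, sin(270) = -1
x' = 10*0 - 14*(-1) = 14
y' = 10*(-1) + 14*0 = -10

(14, -10)


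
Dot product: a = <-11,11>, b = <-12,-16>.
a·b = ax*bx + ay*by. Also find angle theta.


a·b = -11*(-12) + 11*(-16) = 132 - 176 = -44
|a| = sqrt(121+121) = 15.5563
|b| = sqrt(144+256) = 20.0000
cos(theta) = -44/(sqrt(242)*sqrt(400)) = -44/sqrt(96800) = -0.141421
theta = arccos(-44/sqrt(96800)) = 98.1301 degrees

a·b = -44, theta = 98.1301 deg


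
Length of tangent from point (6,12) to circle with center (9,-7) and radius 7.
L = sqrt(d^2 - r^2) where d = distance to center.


d = sqrt((6-9)^2 + (12+ 7)^2) = sqrt(9+361) = 19.2354
L = sqrt(370.0000 - 49) = sqrt(321.0000) = 17.9165

17.9165


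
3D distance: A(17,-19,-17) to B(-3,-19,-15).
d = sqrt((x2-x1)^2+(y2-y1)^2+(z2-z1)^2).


dx=-20, dy=0, dz=2
d = sqrt(400+0+4) = sqrt(404) = 20.0998

20.0998


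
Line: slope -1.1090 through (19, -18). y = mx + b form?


y + 18 = -1.1090(x - 19)
y = -1.1090x - 18 + 1.1090*19
y = -1.1090x + 3.0710

y = -1.1090x + 3.0710


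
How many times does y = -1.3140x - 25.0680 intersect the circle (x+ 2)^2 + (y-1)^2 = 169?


Substitute y = -1.3140x - 25.0680: (x+ 2)^2 + (-1.3140x- 25.0680-1)^2 = 169
Expand to Ax^2 + Bx + C = 0, where b-k = -26.068
A = 1+m^2 = 2.726596
B = 2(m(b-k) - h) = 2(-1.3140*(-26.068) + 2) = 72.506704
C = h^2 + (b-k)^2 - r^2 = 4 + 679.540624 - 169 = 514.540624
disc = B^2-4AC = 5257.2221 - 5611.7776 = -354.5555
disc < 0

0 intersection points


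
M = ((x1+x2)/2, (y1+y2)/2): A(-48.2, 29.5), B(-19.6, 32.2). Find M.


Mx = (-48.2 - 19.6)/2 = -67.8/2 = -33.9000
My = (29.5 + 32.2)/2 = 61.7/2 = 30.8500

(-33.9000, 30.8500)


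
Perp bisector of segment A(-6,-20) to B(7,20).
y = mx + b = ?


Midpoint = (0.5, 0)
Slope of AB = dy/dx = 40/13 = 3.0769
Perp slope = -dx/dy = -13/40 = -0.3250
b = My - (perp slope)*Mx = 0 + (13*0.5)/40 = 0 + 0.1625 = 0.1625

y = -0.3250x + 0.1625


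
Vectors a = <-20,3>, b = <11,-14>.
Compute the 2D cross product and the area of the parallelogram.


cross = -20*(-14) - 3*11 = 280 - 33 = 247
Parallelogram area = |247| = 247

cross = 247, parallelogram area = 247


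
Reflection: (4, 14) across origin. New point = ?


Reflection rule for origin: (-x, -y)
(4, 14) -> (-4, -14)

(-4, -14)


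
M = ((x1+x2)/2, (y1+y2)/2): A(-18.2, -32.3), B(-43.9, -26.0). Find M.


Mx = (-18.2 - 43.9)/2 = -62.1/2 = -31.0500
My = (-32.3 - 26.0)/2 = -58.3/2 = -29.1500

(-31.0500, -29.1500)


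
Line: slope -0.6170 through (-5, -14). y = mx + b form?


y + 14 = -0.6170(x + 5)
y = -0.6170x - 14 + 0.6170*(-5)
y = -0.6170x - 17.0850

y = -0.6170x - 17.0850


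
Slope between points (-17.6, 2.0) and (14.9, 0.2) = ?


dy = 0.2 - 2.0 = -1.8
dx = 14.9 + 17.6 = 32.5
m = -1.8/32.5 = -0.0554

m = -0.0554


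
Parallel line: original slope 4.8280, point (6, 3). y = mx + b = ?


Parallel lines have equal slopes.
m2 = 4.8280
b2 = 3 - 4.8280*6 = -25.9680

y = 4.8280x - 25.9680


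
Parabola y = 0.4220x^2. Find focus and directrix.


a = 0.4220
1/(4a) = 0.5924
Focus = (0, 0.5924)
Directrix: y = -0.5924

Focus = (0, 0.5924), Directrix: y = -0.5924


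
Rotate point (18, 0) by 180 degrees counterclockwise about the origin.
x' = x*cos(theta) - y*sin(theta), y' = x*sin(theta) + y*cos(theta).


cos(180) = -1, sin(180) = 0
x' = 18*(-1) - 0*0 = -18
y' = 18*0 + 0*(-1) = 0

(-18, 0)


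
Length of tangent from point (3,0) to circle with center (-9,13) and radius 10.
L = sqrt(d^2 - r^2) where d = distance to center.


d = sqrt((3+ 9)^2 + (0-13)^2) = sqrt(144+169) = 17.6918
L = sqrt(313.0000 - 100) = sqrt(213.0000) = 14.5945

14.5945


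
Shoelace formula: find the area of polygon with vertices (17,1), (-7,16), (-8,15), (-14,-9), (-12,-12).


sum(xi*y_{i+1}) = 17*16 - 7*15 - 8*(-9) - 14*(-12) - 12*1 = 395
sum(yi*x_{i+1}) = 1*(-7) + 16*(-8) + 15*(-14) - 9*(-12) - 12*17 = -441
Area = |395 + 441|/2 = 836/2 = 418.0000

418.0000 sq units


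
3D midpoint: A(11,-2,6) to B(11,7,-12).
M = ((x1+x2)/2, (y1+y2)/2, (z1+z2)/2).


Mx = (11+11)/2 = 11.0000
My = (-2+7)/2 = 2.5000
Mz = (6- 12)/2 = -3.0000

M = (11.0000, 2.5000, -3.0000)


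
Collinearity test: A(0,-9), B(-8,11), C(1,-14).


0*(11+ 14) - 8*(-14+ 9) + 1*(-9-11)
= 0 + 40 - 20 = 20

No, not collinear (determinant = 20)


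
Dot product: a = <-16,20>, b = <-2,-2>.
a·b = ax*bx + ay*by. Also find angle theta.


a·b = -16*(-2) + 20*(-2) = 32 - 40 = -8
|a| = sqrt(256+400) = 25.6125
|b| = sqrt(4+4) = 2.8284
cos(theta) = -8/(sqrt(656)*sqrt(8)) = -8/sqrt(5248) = -0.110432
theta = arccos(-8/sqrt(5248)) = 96.3402 degrees

a·b = -8, theta = 96.3402 deg


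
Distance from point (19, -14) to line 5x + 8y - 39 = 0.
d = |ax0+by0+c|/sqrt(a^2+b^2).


|5*19 + 8*(-14) - 39| = |-56| = 56
sqrt(25 + 64) = sqrt(89) = 9.4340
d = 56/sqrt(89) = 5.9360

5.9360


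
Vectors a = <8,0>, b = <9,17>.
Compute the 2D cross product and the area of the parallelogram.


cross = 8*17 - 0*9 = 136 - 0 = 136
Parallelogram area = |136| = 136

cross = 136, parallelogram area = 136


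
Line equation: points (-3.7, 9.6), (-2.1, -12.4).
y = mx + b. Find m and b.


m = (-22.0)/(1.6) = -13.7500
b = y1 - m*x1 = 9.6 - (-22.0*(-3.7))/(1.6) = 9.6 - 50.8750 = -41.2750

y = -13.7500x - 41.2750


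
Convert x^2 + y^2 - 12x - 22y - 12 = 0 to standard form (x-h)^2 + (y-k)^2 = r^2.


h = -D/2 = 12/2 = 6
k = -E/2 = 22/2 = 11
r^2 = h^2 + k^2 - F = 36 + 121 + 12 = 169
r = 13

Center (6, 11), radius = 13


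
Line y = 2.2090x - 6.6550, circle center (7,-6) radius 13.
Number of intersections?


Substitute y = 2.2090x - 6.6550: (x-7)^2 + (2.2090x- 6.6550+ 6)^2 = 169
Expand to Ax^2 + Bx + C = 0, where b-k = -0.655
A = 1+m^2 = 5.879681
B = 2(m(b-k) - h) = 2(2.2090*(-0.655) - 7) = -16.89379
C = h^2 + (b-k)^2 - r^2 = 49 + 0.429025 - 169 = -119.570975
disc = B^2-4AC = 285.4001 + 2812.1568 = 3097.5569
disc > 0

2 intersection points


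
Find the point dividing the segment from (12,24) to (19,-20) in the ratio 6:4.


Px = (6*19 + 4*12)/10 = 162/10 = 16.2000
Py = (6*(-20) + 4*24)/10 = -24/10 = -2.4000

P = (16.2000, -2.4000)


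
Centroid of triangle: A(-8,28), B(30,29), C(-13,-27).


Gx = (-8+30- 13)/3 = 9/3 = 3.0000
Gy = (28+29- 27)/3 = 30/3 = 10.0000

G = (3.0000, 10.0000)


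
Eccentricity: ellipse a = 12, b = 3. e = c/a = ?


c = sqrt(144-9) = sqrt(135) = 11.6190
e = c/a = sqrt(135)/12 = 0.9682

e = 0.9682


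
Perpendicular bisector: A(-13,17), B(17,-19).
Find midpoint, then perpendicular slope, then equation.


Midpoint = (2, -1)
Slope of AB = dy/dx = -36/30 = -1.2000
Perp slope = -dx/dy = 30/36 = 0.8333
b = My - (perp slope)*Mx = -1 + (30*2)/(-36) = -1 - 1.6667 = -2.6667

y = 0.8333x - 2.6667


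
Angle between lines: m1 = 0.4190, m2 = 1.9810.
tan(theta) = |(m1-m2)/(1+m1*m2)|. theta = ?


m1-m2 = -1.562
1+m1*m2 = 1.830039
tan(theta) = |-1.562/1.830039| = 0.853534
theta = arctan(|-1.562/1.830039|) = 40.4819 degrees (acute angle)

40.4819 degrees


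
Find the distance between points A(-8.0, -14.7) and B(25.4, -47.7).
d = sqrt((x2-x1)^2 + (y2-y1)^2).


dx = 25.4 + 8.0 = 33.4
dy = -47.7 + 14.7 = -33.0
d = sqrt(1115.56 + 1089.0) = sqrt(2204.56) = 46.9527

46.9527


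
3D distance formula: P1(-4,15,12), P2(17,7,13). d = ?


dx=21, dy=-8, dz=1
d = sqrt(441+64+1) = sqrt(506) = 22.4944

22.4944


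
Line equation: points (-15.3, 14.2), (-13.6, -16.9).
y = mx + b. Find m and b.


m = (-31.1)/(1.7) = -18.2941
b = y1 - m*x1 = 14.2 - (-31.1*(-15.3))/(1.7) = 14.2 - 279.9000 = -265.7000

y = -18.2941x - 265.7000


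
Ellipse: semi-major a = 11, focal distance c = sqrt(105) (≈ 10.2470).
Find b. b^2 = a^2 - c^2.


b^2 = 11^2 - (sqrt(105))^2 = 121 - 105 = 16
b = sqrt(16) = 4

b = 4


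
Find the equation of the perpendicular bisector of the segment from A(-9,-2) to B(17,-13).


Midpoint = (4, -7.5)
Slope of AB = dy/dx = -11/26 = -0.4231
Perp slope = -dx/dy = 26/11 = 2.3636
b = My - (perp slope)*Mx = -7.5 + (26*4)/(-11) = -7.5 - 9.4545 = -16.9545

y = 2.3636x - 16.9545
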